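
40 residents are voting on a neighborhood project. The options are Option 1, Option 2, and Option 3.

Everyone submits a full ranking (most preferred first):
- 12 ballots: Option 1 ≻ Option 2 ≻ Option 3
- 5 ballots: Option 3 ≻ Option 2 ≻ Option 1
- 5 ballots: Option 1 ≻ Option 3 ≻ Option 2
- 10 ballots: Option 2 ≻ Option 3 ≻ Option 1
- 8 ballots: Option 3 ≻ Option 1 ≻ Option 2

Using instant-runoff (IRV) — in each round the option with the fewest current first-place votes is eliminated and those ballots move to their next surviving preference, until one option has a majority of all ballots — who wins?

Option 3

Round 1: Option 1 17, Option 2 10, Option 3 13. Option 2 eliminated.
Round 2: Option 1 17, Option 3 23. Option 3 has a majority (≥21).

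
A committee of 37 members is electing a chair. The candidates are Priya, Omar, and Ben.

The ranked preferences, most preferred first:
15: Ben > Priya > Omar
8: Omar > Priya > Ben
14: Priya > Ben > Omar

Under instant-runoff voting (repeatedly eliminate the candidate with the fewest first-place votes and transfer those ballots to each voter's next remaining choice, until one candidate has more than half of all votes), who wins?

Round 1: Priya 14, Omar 8, Ben 15. Omar eliminated.
Round 2: Priya 22, Ben 15. Priya has a majority (≥19).

Priya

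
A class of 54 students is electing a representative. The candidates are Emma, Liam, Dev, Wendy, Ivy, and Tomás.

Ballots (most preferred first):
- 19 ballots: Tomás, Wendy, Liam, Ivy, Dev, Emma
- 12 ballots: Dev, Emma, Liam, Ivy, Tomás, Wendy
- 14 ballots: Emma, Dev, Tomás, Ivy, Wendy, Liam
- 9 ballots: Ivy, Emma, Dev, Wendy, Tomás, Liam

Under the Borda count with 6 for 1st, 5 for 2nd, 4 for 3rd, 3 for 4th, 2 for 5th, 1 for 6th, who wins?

Dev

Emma: 19×1 + 12×5 + 14×6 + 9×5 = 208
Liam: 19×4 + 12×4 + 14×1 + 9×1 = 147
Dev: 19×2 + 12×6 + 14×5 + 9×4 = 216
Wendy: 19×5 + 12×1 + 14×2 + 9×3 = 162
Ivy: 19×3 + 12×3 + 14×3 + 9×6 = 189
Tomás: 19×6 + 12×2 + 14×4 + 9×2 = 212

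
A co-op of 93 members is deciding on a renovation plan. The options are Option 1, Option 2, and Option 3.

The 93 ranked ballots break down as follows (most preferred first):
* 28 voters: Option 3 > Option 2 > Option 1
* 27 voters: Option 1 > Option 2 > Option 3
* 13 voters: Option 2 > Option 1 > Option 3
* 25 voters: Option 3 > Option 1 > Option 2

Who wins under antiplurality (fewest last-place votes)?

Option 2

Last-place votes: Option 1 28, Option 2 25, Option 3 40.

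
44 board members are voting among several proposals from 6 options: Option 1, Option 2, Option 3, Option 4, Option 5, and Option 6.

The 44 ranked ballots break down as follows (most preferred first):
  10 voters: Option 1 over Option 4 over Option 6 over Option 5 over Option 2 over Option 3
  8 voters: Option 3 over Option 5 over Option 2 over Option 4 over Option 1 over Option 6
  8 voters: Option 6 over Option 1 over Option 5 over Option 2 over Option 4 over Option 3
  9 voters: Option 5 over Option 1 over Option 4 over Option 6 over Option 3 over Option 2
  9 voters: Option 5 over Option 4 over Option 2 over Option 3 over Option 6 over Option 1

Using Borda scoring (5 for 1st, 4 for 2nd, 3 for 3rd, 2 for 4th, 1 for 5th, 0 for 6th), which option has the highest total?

Option 1: 10×5 + 8×1 + 8×4 + 9×4 + 9×0 = 126
Option 2: 10×1 + 8×3 + 8×2 + 9×0 + 9×3 = 77
Option 3: 10×0 + 8×5 + 8×0 + 9×1 + 9×2 = 67
Option 4: 10×4 + 8×2 + 8×1 + 9×3 + 9×4 = 127
Option 5: 10×2 + 8×4 + 8×3 + 9×5 + 9×5 = 166
Option 6: 10×3 + 8×0 + 8×5 + 9×2 + 9×1 = 97

Option 5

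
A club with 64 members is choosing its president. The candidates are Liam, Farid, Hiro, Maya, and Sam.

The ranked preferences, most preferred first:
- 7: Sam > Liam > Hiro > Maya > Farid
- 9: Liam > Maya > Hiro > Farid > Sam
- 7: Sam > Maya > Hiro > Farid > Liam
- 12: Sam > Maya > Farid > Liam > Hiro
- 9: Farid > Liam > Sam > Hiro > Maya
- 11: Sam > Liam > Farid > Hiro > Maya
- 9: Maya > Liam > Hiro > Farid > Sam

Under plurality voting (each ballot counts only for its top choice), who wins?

Sam

First-place votes: Liam 9, Farid 9, Hiro 0, Maya 9, Sam 37.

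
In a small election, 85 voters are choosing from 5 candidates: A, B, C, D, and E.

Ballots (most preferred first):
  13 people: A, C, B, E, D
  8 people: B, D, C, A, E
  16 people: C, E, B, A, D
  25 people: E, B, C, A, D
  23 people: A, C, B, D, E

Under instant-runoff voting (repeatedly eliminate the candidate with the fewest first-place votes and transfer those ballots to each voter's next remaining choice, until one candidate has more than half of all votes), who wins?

Round 1: A 36, B 8, C 16, D 0, E 25. D eliminated.
Round 2: A 36, B 8, C 16, E 25. B eliminated.
Round 3: A 36, C 24, E 25. C eliminated.
Round 4: A 44, E 41. A has a majority (≥43).

A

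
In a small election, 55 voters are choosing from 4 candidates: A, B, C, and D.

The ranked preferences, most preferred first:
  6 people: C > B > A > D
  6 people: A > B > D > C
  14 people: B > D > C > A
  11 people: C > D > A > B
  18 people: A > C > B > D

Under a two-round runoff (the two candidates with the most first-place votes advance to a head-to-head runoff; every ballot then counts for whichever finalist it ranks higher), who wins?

C

Round 1 first-place votes: A 24, B 14, C 17, D 0. A and C advance.
Runoff: A is ranked above C on 24 ballots, C above A on 31.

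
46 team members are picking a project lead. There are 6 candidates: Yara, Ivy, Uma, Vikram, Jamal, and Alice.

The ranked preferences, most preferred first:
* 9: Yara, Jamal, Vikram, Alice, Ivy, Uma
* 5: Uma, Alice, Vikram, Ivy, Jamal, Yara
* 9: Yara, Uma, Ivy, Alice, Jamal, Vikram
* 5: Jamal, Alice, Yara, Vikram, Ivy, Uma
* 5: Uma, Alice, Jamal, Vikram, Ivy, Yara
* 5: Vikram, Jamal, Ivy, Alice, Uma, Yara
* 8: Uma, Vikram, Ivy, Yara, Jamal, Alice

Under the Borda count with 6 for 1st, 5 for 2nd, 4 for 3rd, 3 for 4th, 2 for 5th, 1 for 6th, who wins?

Yara: 9×6 + 5×1 + 9×6 + 5×4 + 5×1 + 5×1 + 8×3 = 167
Ivy: 9×2 + 5×3 + 9×4 + 5×2 + 5×2 + 5×4 + 8×4 = 141
Uma: 9×1 + 5×6 + 9×5 + 5×1 + 5×6 + 5×2 + 8×6 = 177
Vikram: 9×4 + 5×4 + 9×1 + 5×3 + 5×3 + 5×6 + 8×5 = 165
Jamal: 9×5 + 5×2 + 9×2 + 5×6 + 5×4 + 5×5 + 8×2 = 164
Alice: 9×3 + 5×5 + 9×3 + 5×5 + 5×5 + 5×3 + 8×1 = 152

Uma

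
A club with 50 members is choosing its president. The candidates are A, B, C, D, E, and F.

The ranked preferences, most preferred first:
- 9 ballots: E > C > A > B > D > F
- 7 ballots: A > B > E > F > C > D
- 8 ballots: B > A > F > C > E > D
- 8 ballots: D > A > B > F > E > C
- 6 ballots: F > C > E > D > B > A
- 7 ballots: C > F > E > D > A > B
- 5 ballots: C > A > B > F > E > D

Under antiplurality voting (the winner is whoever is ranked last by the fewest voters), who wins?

E

Last-place votes: A 6, B 7, C 8, D 20, E 0, F 9.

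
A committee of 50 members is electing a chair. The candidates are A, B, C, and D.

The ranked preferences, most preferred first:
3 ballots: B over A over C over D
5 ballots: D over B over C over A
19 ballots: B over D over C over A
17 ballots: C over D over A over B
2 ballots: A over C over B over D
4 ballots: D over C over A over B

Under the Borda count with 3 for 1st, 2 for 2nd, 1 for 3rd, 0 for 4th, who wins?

D

A: 3×2 + 5×0 + 19×0 + 17×1 + 2×3 + 4×1 = 33
B: 3×3 + 5×2 + 19×3 + 17×0 + 2×1 + 4×0 = 78
C: 3×1 + 5×1 + 19×1 + 17×3 + 2×2 + 4×2 = 90
D: 3×0 + 5×3 + 19×2 + 17×2 + 2×0 + 4×3 = 99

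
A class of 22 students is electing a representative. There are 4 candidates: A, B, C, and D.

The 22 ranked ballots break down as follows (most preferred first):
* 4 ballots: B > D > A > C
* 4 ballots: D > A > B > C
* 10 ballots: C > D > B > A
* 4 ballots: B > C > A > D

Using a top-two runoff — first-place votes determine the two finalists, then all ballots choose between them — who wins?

Round 1 first-place votes: A 0, B 8, C 10, D 4. C and B advance.
Runoff: C is ranked above B on 10 ballots, B above C on 12.

B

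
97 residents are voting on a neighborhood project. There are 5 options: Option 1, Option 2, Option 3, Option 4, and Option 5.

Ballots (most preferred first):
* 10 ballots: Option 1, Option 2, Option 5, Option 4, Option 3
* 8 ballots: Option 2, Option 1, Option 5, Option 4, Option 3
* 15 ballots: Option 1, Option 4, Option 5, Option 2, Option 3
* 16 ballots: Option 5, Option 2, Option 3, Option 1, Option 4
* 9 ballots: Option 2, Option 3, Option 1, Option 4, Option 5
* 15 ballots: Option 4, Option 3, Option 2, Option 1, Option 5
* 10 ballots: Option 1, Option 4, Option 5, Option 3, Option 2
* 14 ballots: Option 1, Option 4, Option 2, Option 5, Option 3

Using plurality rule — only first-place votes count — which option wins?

Option 1

First-place votes: Option 1 49, Option 2 17, Option 3 0, Option 4 15, Option 5 16.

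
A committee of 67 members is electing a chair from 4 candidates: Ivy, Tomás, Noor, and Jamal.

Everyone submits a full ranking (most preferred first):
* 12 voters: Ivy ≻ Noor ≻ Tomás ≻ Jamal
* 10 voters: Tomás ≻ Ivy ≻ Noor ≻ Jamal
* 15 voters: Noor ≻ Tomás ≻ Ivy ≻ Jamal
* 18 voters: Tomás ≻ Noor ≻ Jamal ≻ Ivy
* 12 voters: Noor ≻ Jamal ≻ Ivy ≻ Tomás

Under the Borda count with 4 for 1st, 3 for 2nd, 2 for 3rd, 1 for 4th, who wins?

Noor

Ivy: 12×4 + 10×3 + 15×2 + 18×1 + 12×2 = 150
Tomás: 12×2 + 10×4 + 15×3 + 18×4 + 12×1 = 193
Noor: 12×3 + 10×2 + 15×4 + 18×3 + 12×4 = 218
Jamal: 12×1 + 10×1 + 15×1 + 18×2 + 12×3 = 109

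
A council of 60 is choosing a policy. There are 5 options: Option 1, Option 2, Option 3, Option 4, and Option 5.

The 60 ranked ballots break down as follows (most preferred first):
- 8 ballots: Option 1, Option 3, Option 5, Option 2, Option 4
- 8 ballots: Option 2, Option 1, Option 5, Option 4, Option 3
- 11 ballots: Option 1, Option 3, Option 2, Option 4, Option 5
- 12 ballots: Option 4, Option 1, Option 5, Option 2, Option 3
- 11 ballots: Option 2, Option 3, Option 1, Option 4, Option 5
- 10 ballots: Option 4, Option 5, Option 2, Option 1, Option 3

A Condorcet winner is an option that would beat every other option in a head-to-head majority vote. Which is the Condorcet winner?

Option 1

Option 1 vs Option 2: 31–29
Option 1 vs Option 3: 49–11
Option 1 vs Option 4: 38–22
Option 1 vs Option 5: 50–10
Option 1 beats every other option.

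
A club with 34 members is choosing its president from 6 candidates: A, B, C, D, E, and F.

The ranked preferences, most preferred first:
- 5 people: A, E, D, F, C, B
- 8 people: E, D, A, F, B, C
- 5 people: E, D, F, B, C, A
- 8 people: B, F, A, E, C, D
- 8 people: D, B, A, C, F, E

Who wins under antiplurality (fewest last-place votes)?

F

Last-place votes: A 5, B 5, C 8, D 8, E 8, F 0.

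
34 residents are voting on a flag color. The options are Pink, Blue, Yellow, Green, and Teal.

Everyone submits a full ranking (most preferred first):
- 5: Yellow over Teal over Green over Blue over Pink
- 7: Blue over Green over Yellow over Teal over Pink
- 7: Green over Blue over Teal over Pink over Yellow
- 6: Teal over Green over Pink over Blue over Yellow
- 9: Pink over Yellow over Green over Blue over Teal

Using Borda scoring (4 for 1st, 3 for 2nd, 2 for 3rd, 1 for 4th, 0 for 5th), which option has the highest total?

Green

Pink: 5×0 + 7×0 + 7×1 + 6×2 + 9×4 = 55
Blue: 5×1 + 7×4 + 7×3 + 6×1 + 9×1 = 69
Yellow: 5×4 + 7×2 + 7×0 + 6×0 + 9×3 = 61
Green: 5×2 + 7×3 + 7×4 + 6×3 + 9×2 = 95
Teal: 5×3 + 7×1 + 7×2 + 6×4 + 9×0 = 60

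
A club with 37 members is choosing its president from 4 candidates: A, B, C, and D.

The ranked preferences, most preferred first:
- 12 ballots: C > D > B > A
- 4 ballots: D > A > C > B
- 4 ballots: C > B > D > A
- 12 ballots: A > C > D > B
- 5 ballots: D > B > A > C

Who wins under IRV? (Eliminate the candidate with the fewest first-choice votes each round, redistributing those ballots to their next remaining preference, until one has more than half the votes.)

Round 1: A 12, B 0, C 16, D 9. B eliminated.
Round 2: A 12, C 16, D 9. D eliminated.
Round 3: A 21, C 16. A has a majority (≥19).

A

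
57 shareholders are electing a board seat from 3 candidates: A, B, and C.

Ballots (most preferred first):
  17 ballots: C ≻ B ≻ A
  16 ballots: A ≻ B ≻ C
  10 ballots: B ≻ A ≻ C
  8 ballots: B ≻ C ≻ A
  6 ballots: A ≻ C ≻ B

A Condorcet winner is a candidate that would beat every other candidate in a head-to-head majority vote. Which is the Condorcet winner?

B

B vs A: 35–22
B vs C: 34–23
B beats every other candidate.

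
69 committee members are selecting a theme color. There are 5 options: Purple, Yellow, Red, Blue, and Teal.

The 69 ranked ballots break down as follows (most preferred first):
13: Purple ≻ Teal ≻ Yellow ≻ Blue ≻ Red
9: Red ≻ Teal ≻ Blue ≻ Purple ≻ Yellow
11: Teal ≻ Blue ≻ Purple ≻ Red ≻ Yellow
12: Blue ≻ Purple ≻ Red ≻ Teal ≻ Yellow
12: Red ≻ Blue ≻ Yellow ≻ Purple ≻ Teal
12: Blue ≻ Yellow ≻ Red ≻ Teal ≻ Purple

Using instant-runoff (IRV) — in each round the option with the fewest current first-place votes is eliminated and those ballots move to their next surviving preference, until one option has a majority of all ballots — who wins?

Round 1: Purple 13, Yellow 0, Red 21, Blue 24, Teal 11. Yellow eliminated.
Round 2: Purple 13, Red 21, Blue 24, Teal 11. Teal eliminated.
Round 3: Purple 13, Red 21, Blue 35. Blue has a majority (≥35).

Blue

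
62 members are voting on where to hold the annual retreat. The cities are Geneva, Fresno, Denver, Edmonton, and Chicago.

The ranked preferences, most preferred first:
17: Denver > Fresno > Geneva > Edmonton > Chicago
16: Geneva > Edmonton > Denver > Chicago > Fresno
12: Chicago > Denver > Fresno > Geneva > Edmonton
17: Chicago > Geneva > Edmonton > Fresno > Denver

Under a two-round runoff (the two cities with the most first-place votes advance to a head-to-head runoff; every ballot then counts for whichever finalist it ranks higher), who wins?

Round 1 first-place votes: Geneva 16, Fresno 0, Denver 17, Edmonton 0, Chicago 29. Chicago and Denver advance.
Runoff: Chicago is ranked above Denver on 29 ballots, Denver above Chicago on 33.

Denver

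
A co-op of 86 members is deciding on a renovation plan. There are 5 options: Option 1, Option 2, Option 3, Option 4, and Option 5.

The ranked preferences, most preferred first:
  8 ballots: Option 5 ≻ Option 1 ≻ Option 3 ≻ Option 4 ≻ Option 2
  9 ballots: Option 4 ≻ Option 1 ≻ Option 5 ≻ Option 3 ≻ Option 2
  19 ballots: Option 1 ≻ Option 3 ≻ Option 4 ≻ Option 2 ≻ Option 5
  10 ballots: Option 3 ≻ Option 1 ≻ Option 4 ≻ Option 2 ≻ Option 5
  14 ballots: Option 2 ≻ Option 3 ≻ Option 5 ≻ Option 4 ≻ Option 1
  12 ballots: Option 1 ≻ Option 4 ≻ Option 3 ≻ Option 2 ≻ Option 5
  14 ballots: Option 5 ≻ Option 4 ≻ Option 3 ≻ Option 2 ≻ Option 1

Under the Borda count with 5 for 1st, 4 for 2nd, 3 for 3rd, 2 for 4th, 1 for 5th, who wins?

Option 1: 8×4 + 9×4 + 19×5 + 10×4 + 14×1 + 12×5 + 14×1 = 291
Option 2: 8×1 + 9×1 + 19×2 + 10×2 + 14×5 + 12×2 + 14×2 = 197
Option 3: 8×3 + 9×2 + 19×4 + 10×5 + 14×4 + 12×3 + 14×3 = 302
Option 4: 8×2 + 9×5 + 19×3 + 10×3 + 14×2 + 12×4 + 14×4 = 280
Option 5: 8×5 + 9×3 + 19×1 + 10×1 + 14×3 + 12×1 + 14×5 = 220

Option 3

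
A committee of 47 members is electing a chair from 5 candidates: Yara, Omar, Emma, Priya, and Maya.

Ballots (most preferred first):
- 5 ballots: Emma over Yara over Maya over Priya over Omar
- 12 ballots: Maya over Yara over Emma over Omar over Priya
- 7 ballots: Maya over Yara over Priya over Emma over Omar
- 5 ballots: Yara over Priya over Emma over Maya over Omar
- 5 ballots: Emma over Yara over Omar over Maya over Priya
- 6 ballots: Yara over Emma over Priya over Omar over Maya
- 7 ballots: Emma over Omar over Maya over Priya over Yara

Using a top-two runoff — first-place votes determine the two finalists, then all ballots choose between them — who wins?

Emma

Round 1 first-place votes: Yara 11, Omar 0, Emma 17, Priya 0, Maya 19. Maya and Emma advance.
Runoff: Maya is ranked above Emma on 19 ballots, Emma above Maya on 28.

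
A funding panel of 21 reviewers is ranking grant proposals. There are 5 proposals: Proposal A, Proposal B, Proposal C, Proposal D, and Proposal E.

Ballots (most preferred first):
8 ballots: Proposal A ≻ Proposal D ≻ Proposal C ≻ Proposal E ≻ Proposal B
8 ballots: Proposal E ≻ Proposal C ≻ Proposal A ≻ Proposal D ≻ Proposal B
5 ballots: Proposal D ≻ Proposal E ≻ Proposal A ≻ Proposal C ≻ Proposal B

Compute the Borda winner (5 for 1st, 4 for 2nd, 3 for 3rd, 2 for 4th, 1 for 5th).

Proposal A: 8×5 + 8×3 + 5×3 = 79
Proposal B: 8×1 + 8×1 + 5×1 = 21
Proposal C: 8×3 + 8×4 + 5×2 = 66
Proposal D: 8×4 + 8×2 + 5×5 = 73
Proposal E: 8×2 + 8×5 + 5×4 = 76

Proposal A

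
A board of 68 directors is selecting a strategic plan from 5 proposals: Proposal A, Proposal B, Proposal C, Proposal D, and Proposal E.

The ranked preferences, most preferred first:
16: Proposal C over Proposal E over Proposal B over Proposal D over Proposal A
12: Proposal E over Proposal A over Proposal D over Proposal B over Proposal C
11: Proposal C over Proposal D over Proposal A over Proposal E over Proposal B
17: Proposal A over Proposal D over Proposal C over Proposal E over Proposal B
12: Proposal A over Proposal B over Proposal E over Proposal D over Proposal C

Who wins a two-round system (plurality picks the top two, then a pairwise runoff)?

Proposal A

Round 1 first-place votes: Proposal A 29, Proposal B 0, Proposal C 27, Proposal D 0, Proposal E 12. Proposal A and Proposal C advance.
Runoff: Proposal A is ranked above Proposal C on 41 ballots, Proposal C above Proposal A on 27.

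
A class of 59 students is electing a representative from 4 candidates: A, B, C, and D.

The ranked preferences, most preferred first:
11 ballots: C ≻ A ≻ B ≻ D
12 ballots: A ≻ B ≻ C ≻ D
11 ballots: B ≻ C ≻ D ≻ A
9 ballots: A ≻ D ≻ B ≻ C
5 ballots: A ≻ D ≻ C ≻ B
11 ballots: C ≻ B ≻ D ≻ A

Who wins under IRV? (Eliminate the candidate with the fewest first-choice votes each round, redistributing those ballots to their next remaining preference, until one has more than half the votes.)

Round 1: A 26, B 11, C 22, D 0. D eliminated.
Round 2: A 26, B 11, C 22. B eliminated.
Round 3: A 26, C 33. C has a majority (≥30).

C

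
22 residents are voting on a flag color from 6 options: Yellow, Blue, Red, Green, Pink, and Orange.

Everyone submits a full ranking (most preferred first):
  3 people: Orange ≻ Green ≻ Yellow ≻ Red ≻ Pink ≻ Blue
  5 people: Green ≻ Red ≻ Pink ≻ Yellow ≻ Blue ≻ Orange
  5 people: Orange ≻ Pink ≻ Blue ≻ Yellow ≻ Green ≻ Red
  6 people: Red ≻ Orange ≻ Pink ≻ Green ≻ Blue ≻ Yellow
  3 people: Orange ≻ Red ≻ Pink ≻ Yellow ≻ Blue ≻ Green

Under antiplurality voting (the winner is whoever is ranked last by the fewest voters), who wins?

Pink

Last-place votes: Yellow 6, Blue 3, Red 5, Green 3, Pink 0, Orange 5.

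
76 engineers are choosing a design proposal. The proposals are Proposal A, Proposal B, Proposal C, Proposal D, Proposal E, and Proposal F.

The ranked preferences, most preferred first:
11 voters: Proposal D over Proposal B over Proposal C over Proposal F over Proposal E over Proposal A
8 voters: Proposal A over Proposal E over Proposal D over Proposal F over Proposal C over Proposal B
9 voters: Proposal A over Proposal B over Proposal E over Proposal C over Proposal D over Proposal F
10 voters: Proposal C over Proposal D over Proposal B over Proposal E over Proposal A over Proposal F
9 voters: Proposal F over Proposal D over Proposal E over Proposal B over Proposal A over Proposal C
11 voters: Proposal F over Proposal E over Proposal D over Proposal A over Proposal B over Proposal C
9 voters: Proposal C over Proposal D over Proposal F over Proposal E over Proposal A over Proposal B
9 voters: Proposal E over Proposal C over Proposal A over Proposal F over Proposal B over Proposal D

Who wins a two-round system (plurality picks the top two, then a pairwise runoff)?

Proposal C

Round 1 first-place votes: Proposal A 17, Proposal B 0, Proposal C 19, Proposal D 11, Proposal E 9, Proposal F 20. Proposal F and Proposal C advance.
Runoff: Proposal F is ranked above Proposal C on 28 ballots, Proposal C above Proposal F on 48.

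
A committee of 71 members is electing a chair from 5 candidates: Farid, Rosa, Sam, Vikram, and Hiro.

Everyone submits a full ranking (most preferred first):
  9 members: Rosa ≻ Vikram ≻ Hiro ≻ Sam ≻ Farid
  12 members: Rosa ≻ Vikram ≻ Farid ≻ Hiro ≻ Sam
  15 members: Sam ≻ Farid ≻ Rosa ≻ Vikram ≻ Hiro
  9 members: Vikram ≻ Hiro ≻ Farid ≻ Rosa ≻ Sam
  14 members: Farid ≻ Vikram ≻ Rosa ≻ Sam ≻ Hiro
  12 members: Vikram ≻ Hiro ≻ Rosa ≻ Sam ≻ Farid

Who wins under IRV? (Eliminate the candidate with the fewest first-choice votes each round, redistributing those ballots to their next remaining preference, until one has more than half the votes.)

Round 1: Farid 14, Rosa 21, Sam 15, Vikram 21, Hiro 0. Hiro eliminated.
Round 2: Farid 14, Rosa 21, Sam 15, Vikram 21. Farid eliminated.
Round 3: Rosa 21, Sam 15, Vikram 35. Sam eliminated.
Round 4: Rosa 36, Vikram 35. Rosa has a majority (≥36).

Rosa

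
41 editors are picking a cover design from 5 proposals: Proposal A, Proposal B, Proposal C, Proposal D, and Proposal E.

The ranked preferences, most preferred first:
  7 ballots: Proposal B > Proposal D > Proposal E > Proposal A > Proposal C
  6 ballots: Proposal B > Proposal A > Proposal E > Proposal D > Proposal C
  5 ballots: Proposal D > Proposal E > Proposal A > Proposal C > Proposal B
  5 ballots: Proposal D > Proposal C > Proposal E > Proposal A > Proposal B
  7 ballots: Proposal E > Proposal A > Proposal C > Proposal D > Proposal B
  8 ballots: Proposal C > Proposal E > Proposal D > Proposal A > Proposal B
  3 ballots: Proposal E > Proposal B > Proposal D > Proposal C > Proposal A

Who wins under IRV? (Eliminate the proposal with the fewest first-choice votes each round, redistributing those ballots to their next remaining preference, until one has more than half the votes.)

Proposal E

Round 1: Proposal A 0, Proposal B 13, Proposal C 8, Proposal D 10, Proposal E 10. Proposal A eliminated.
Round 2: Proposal B 13, Proposal C 8, Proposal D 10, Proposal E 10. Proposal C eliminated.
Round 3: Proposal B 13, Proposal D 10, Proposal E 18. Proposal D eliminated.
Round 4: Proposal B 13, Proposal E 28. Proposal E has a majority (≥21).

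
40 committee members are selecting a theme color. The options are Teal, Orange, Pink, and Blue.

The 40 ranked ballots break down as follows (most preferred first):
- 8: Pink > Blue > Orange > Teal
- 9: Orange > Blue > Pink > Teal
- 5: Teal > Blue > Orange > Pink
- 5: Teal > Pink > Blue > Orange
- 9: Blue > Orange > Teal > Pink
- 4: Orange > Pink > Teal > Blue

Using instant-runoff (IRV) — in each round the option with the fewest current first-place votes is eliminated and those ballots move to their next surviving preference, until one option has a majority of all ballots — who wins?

Blue

Round 1: Teal 10, Orange 13, Pink 8, Blue 9. Pink eliminated.
Round 2: Teal 10, Orange 13, Blue 17. Teal eliminated.
Round 3: Orange 13, Blue 27. Blue has a majority (≥21).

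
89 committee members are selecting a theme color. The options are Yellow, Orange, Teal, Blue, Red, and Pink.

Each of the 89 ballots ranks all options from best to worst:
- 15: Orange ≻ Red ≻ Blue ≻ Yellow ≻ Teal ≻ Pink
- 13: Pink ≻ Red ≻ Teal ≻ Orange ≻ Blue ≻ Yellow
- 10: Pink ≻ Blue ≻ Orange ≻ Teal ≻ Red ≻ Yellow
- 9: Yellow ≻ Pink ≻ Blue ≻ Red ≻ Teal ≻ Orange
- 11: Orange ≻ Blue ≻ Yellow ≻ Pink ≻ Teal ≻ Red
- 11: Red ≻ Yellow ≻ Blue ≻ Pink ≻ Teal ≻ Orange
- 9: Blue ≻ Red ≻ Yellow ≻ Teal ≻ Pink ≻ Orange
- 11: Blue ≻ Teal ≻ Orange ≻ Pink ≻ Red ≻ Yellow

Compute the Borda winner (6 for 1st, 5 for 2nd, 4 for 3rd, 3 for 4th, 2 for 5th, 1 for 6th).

Blue

Yellow: 15×3 + 13×1 + 10×1 + 9×6 + 11×4 + 11×5 + 9×4 + 11×1 = 268
Orange: 15×6 + 13×3 + 10×4 + 9×1 + 11×6 + 11×1 + 9×1 + 11×4 = 308
Teal: 15×2 + 13×4 + 10×3 + 9×2 + 11×2 + 11×2 + 9×3 + 11×5 = 256
Blue: 15×4 + 13×2 + 10×5 + 9×4 + 11×5 + 11×4 + 9×6 + 11×6 = 391
Red: 15×5 + 13×5 + 10×2 + 9×3 + 11×1 + 11×6 + 9×5 + 11×2 = 331
Pink: 15×1 + 13×6 + 10×6 + 9×5 + 11×3 + 11×3 + 9×2 + 11×3 = 315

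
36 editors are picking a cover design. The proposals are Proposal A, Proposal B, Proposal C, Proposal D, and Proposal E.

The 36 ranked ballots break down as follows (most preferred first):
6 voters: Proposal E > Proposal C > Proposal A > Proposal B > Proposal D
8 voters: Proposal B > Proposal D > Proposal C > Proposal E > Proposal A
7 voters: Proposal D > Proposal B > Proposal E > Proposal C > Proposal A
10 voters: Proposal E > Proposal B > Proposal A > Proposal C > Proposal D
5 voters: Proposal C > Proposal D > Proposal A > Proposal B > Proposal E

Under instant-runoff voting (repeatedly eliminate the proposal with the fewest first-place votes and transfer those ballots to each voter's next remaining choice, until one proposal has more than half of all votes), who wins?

Round 1: Proposal A 0, Proposal B 8, Proposal C 5, Proposal D 7, Proposal E 16. Proposal A eliminated.
Round 2: Proposal B 8, Proposal C 5, Proposal D 7, Proposal E 16. Proposal C eliminated.
Round 3: Proposal B 8, Proposal D 12, Proposal E 16. Proposal B eliminated.
Round 4: Proposal D 20, Proposal E 16. Proposal D has a majority (≥19).

Proposal D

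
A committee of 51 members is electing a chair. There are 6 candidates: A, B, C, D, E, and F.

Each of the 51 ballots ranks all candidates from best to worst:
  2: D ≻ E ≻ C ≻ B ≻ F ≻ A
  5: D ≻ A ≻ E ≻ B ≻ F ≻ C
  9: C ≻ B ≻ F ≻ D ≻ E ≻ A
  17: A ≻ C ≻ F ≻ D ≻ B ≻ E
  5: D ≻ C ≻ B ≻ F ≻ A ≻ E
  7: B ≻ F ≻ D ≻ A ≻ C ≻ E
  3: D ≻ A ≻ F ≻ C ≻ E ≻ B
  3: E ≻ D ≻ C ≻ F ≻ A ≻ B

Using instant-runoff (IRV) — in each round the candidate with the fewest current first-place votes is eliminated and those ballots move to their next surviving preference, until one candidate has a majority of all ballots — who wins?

D

Round 1: A 17, B 7, C 9, D 15, E 3, F 0. F eliminated.
Round 2: A 17, B 7, C 9, D 15, E 3. E eliminated.
Round 3: A 17, B 7, C 9, D 18. B eliminated.
Round 4: A 17, C 9, D 25. C eliminated.
Round 5: A 17, D 34. D has a majority (≥26).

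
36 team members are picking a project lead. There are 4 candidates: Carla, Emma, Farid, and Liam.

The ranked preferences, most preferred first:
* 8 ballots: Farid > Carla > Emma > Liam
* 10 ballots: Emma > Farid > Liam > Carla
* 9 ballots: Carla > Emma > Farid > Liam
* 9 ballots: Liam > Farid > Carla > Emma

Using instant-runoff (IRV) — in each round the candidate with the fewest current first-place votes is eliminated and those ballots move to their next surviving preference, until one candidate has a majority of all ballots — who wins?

Carla

Round 1: Carla 9, Emma 10, Farid 8, Liam 9. Farid eliminated.
Round 2: Carla 17, Emma 10, Liam 9. Liam eliminated.
Round 3: Carla 26, Emma 10. Carla has a majority (≥19).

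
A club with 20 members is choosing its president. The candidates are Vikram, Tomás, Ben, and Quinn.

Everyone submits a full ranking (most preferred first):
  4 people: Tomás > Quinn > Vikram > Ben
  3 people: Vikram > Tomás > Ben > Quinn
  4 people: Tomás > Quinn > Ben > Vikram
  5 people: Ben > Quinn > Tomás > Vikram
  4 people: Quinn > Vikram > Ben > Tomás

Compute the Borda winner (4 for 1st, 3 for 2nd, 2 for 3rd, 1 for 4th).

Quinn

Vikram: 4×2 + 3×4 + 4×1 + 5×1 + 4×3 = 41
Tomás: 4×4 + 3×3 + 4×4 + 5×2 + 4×1 = 55
Ben: 4×1 + 3×2 + 4×2 + 5×4 + 4×2 = 46
Quinn: 4×3 + 3×1 + 4×3 + 5×3 + 4×4 = 58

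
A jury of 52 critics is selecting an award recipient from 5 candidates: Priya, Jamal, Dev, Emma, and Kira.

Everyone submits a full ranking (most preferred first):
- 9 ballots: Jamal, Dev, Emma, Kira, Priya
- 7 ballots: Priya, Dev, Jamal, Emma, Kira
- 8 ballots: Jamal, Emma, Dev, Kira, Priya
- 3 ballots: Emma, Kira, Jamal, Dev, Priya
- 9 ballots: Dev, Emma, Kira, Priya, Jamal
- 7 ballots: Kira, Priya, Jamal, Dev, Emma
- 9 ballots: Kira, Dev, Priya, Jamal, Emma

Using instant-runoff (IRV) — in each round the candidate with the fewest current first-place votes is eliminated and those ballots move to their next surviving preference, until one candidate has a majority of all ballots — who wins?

Round 1: Priya 7, Jamal 17, Dev 9, Emma 3, Kira 16. Emma eliminated.
Round 2: Priya 7, Jamal 17, Dev 9, Kira 19. Priya eliminated.
Round 3: Jamal 17, Dev 16, Kira 19. Dev eliminated.
Round 4: Jamal 24, Kira 28. Kira has a majority (≥27).

Kira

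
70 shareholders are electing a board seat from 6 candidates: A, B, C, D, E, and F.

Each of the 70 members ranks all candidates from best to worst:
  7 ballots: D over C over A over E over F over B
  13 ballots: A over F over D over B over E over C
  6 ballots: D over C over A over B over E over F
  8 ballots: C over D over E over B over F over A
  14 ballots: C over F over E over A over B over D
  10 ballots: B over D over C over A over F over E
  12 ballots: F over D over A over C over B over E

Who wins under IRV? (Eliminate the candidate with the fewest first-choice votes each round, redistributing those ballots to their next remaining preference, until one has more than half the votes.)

D

Round 1: A 13, B 10, C 22, D 13, E 0, F 12. E eliminated.
Round 2: A 13, B 10, C 22, D 13, F 12. B eliminated.
Round 3: A 13, C 22, D 23, F 12. F eliminated.
Round 4: A 13, C 22, D 35. A eliminated.
Round 5: C 22, D 48. D has a majority (≥36).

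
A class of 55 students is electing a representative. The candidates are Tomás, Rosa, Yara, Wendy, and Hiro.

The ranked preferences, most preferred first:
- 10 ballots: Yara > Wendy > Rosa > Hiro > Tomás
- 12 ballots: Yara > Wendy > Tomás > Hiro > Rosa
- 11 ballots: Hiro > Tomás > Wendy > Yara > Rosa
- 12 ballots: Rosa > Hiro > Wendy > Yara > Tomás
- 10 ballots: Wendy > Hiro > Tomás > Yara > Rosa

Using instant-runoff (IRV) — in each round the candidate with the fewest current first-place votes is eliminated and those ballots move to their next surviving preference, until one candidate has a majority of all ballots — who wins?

Hiro

Round 1: Tomás 0, Rosa 12, Yara 22, Wendy 10, Hiro 11. Tomás eliminated.
Round 2: Rosa 12, Yara 22, Wendy 10, Hiro 11. Wendy eliminated.
Round 3: Rosa 12, Yara 22, Hiro 21. Rosa eliminated.
Round 4: Yara 22, Hiro 33. Hiro has a majority (≥28).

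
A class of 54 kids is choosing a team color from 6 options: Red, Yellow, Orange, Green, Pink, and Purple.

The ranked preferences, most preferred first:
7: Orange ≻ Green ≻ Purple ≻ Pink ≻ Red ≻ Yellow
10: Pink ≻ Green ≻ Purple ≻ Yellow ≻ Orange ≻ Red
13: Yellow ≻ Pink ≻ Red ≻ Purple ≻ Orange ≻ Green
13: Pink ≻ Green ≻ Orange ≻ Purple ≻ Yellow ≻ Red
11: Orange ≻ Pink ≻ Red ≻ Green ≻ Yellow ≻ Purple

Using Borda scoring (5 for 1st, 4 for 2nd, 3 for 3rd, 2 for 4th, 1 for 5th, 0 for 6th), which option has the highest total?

Red: 7×1 + 10×0 + 13×3 + 13×0 + 11×3 = 79
Yellow: 7×0 + 10×2 + 13×5 + 13×1 + 11×1 = 109
Orange: 7×5 + 10×1 + 13×1 + 13×3 + 11×5 = 152
Green: 7×4 + 10×4 + 13×0 + 13×4 + 11×2 = 142
Pink: 7×2 + 10×5 + 13×4 + 13×5 + 11×4 = 225
Purple: 7×3 + 10×3 + 13×2 + 13×2 + 11×0 = 103

Pink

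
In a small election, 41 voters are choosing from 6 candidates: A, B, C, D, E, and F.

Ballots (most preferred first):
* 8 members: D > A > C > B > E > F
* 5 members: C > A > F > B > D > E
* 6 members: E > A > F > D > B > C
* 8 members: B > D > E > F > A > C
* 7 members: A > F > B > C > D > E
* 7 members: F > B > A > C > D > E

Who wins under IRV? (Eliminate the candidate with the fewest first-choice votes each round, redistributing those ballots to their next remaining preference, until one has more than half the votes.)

A

Round 1: A 7, B 8, C 5, D 8, E 6, F 7. C eliminated.
Round 2: A 12, B 8, D 8, E 6, F 7. E eliminated.
Round 3: A 18, B 8, D 8, F 7. F eliminated.
Round 4: A 18, B 15, D 8. D eliminated.
Round 5: A 26, B 15. A has a majority (≥21).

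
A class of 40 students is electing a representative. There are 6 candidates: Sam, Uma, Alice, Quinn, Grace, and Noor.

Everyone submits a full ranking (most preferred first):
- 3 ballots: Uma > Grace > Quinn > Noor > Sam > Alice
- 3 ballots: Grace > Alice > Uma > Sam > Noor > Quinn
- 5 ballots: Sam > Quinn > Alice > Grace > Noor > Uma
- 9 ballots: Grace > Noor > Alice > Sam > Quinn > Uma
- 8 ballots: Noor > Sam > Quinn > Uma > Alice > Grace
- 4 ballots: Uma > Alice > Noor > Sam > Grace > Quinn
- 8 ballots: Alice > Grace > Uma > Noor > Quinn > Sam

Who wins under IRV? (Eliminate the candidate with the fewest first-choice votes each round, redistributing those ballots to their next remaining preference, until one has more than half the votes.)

Round 1: Sam 5, Uma 7, Alice 8, Quinn 0, Grace 12, Noor 8. Quinn eliminated.
Round 2: Sam 5, Uma 7, Alice 8, Grace 12, Noor 8. Sam eliminated.
Round 3: Uma 7, Alice 13, Grace 12, Noor 8. Uma eliminated.
Round 4: Alice 17, Grace 15, Noor 8. Noor eliminated.
Round 5: Alice 25, Grace 15. Alice has a majority (≥21).

Alice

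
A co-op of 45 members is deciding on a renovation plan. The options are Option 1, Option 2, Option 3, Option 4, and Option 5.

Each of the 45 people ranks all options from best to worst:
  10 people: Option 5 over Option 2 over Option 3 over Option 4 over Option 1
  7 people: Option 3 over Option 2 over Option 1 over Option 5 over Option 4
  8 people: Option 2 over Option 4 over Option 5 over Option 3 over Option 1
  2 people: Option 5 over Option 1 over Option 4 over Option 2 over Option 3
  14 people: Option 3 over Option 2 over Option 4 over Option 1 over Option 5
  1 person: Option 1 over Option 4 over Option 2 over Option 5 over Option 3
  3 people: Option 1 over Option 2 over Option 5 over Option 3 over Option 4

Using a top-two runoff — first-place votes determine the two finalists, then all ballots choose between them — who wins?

Round 1 first-place votes: Option 1 4, Option 2 8, Option 3 21, Option 4 0, Option 5 12. Option 3 and Option 5 advance.
Runoff: Option 3 is ranked above Option 5 on 21 ballots, Option 5 above Option 3 on 24.

Option 5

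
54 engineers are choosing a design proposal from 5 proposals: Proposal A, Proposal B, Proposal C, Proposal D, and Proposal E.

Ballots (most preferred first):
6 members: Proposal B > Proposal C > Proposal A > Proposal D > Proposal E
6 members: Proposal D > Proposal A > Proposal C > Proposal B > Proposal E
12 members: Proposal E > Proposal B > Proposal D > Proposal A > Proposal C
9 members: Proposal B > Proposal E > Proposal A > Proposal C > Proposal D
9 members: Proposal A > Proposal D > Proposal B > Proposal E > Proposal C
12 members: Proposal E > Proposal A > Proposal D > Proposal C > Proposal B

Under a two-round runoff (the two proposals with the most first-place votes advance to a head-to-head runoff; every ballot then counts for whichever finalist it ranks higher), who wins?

Proposal B

Round 1 first-place votes: Proposal A 9, Proposal B 15, Proposal C 0, Proposal D 6, Proposal E 24. Proposal E and Proposal B advance.
Runoff: Proposal E is ranked above Proposal B on 24 ballots, Proposal B above Proposal E on 30.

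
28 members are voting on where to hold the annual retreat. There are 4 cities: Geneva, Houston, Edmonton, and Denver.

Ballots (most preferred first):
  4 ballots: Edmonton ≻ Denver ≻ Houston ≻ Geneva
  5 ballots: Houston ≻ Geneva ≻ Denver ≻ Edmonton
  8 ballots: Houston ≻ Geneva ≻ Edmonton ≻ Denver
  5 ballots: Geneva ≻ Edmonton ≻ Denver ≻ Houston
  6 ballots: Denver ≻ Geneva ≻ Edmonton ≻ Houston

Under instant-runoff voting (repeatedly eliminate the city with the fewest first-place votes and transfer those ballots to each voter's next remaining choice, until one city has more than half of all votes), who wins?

Denver

Round 1: Geneva 5, Houston 13, Edmonton 4, Denver 6. Edmonton eliminated.
Round 2: Geneva 5, Houston 13, Denver 10. Geneva eliminated.
Round 3: Houston 13, Denver 15. Denver has a majority (≥15).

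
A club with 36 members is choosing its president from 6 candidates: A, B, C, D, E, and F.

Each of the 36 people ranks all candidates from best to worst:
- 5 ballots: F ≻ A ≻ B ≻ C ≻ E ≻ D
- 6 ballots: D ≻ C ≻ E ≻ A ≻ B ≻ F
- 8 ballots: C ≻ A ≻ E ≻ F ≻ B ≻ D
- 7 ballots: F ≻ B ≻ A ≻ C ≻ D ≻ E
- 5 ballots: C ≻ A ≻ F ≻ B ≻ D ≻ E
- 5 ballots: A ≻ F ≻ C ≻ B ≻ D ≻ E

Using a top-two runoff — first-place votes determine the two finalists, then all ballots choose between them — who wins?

C

Round 1 first-place votes: A 5, B 0, C 13, D 6, E 0, F 12. C and F advance.
Runoff: C is ranked above F on 19 ballots, F above C on 17.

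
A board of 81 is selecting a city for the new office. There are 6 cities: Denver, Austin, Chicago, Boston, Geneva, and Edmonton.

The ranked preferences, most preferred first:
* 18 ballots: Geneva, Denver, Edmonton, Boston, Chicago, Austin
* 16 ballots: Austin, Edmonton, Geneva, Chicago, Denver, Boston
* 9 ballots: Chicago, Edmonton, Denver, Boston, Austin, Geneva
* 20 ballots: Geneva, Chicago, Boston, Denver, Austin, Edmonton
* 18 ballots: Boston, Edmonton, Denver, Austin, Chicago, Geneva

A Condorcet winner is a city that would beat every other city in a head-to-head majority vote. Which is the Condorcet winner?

Edmonton vs Denver: 43–38
Edmonton vs Austin: 45–36
Edmonton vs Chicago: 52–29
Edmonton vs Boston: 43–38
Edmonton vs Geneva: 43–38
Edmonton beats every other city.

Edmonton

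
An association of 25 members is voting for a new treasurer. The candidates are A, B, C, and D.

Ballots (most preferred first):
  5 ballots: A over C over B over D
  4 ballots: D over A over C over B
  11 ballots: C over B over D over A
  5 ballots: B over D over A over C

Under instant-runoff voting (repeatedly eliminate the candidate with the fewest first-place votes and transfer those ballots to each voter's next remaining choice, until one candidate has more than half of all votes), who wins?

Round 1: A 5, B 5, C 11, D 4. D eliminated.
Round 2: A 9, B 5, C 11. B eliminated.
Round 3: A 14, C 11. A has a majority (≥13).

A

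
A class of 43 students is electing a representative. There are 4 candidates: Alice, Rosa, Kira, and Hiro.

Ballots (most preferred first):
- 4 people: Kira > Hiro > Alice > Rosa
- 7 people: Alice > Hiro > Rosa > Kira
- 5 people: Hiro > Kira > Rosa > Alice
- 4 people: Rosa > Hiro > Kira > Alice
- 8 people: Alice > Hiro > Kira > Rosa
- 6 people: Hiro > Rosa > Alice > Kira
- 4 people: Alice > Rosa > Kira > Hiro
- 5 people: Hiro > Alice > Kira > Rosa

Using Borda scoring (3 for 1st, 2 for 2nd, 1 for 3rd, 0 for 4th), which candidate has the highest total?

Hiro

Alice: 4×1 + 7×3 + 5×0 + 4×0 + 8×3 + 6×1 + 4×3 + 5×2 = 77
Rosa: 4×0 + 7×1 + 5×1 + 4×3 + 8×0 + 6×2 + 4×2 + 5×0 = 44
Kira: 4×3 + 7×0 + 5×2 + 4×1 + 8×1 + 6×0 + 4×1 + 5×1 = 43
Hiro: 4×2 + 7×2 + 5×3 + 4×2 + 8×2 + 6×3 + 4×0 + 5×3 = 94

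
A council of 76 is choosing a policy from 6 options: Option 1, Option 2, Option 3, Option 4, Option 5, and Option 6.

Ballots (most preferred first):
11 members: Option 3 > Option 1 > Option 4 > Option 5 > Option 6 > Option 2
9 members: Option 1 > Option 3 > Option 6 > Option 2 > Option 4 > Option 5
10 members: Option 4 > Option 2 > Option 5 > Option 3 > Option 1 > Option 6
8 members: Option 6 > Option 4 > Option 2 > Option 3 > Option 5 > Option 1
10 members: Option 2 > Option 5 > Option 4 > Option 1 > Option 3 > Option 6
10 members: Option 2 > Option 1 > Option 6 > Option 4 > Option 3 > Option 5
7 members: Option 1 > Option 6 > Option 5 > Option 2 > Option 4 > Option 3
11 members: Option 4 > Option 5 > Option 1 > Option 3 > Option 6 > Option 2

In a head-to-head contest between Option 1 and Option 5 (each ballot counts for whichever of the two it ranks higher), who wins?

Option 1 is ranked above Option 5 on 37 ballots; Option 5 above Option 1 on 39.

Option 5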